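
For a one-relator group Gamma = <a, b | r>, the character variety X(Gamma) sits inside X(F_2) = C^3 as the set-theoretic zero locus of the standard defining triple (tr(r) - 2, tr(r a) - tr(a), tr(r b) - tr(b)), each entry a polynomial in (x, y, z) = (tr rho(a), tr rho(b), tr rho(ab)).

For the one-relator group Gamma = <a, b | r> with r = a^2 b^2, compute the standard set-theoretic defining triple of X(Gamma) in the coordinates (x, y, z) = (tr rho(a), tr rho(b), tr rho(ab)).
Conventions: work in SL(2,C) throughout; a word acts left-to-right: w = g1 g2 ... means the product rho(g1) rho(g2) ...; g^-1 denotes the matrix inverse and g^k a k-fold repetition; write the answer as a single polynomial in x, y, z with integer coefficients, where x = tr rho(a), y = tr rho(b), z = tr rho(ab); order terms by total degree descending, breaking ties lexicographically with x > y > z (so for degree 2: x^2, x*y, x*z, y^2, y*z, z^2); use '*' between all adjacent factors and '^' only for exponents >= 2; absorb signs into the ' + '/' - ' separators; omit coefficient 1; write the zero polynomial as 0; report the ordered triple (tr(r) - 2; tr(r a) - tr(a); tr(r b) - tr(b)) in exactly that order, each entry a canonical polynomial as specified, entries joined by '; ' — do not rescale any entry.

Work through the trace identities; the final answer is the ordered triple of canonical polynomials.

trace(b^2 a) = trace(b) * trace(a b) - trace(a)  (reduce the b square) = y*z - x
trace(b^2) = trace(b) * trace(b) - trace(1)  (reduce the b square) = y^2 - 2
trace(a^2 b^2) = trace(a) * trace(b^2 a) - trace(b^2)  (reduce the a square) = x*y*z - x^2 - y^2 + 2
trace(a^2 b^2 a) = trace(a) * trace(b^2 a^2) - trace(b^2 a) = x^2*y*z - x^3 - x*y^2 - y*z + 3*x
trace(a^2 b) = trace(a) * trace(b a) - trace(b) = x*z - y
trace(a^2 b^3) = trace(b) * trace(a^2 b^2) - trace(a^2 b) = x*y^2*z - x^2*y - y^3 - x*z + 3*y
assemble the triple (trace(r) - 2; trace(r a) - x; trace(r b) - y)

x*y*z - x^2 - y^2; x^2*y*z - x^3 - x*y^2 - y*z + 2*x; x*y^2*z - x^2*y - y^3 - x*z + 2*y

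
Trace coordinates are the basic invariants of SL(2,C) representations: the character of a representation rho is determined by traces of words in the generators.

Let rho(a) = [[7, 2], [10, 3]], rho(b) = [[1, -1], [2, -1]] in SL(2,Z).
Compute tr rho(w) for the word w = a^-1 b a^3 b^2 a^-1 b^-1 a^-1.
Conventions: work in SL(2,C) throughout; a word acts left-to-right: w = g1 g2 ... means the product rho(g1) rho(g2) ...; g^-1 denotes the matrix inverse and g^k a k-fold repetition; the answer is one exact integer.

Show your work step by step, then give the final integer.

-10002

rho(a^-1) = [[3, -2], [-10, 7]]
... * rho(b) = [[1, -1], [2, -1]]  ->  [[-1, -1], [4, 3]]
... * rho(a) = [[7, 2], [10, 3]]  ->  [[-17, -5], [58, 17]]
... * rho(a) = [[7, 2], [10, 3]]  ->  [[-169, -49], [576, 167]]
... * rho(a) = [[7, 2], [10, 3]]  ->  [[-1673, -485], [5702, 1653]]
... * rho(b) = [[1, -1], [2, -1]]  ->  [[-2643, 2158], [9008, -7355]]
... * rho(b) = [[1, -1], [2, -1]]  ->  [[1673, 485], [-5702, -1653]]
... * rho(a^-1) = [[3, -2], [-10, 7]]  ->  [[169, 49], [-576, -167]]
... * rho(b^-1) = [[-1, 1], [-2, 1]]  ->  [[-267, 218], [910, -743]]
... * rho(a^-1) = [[3, -2], [-10, 7]]  ->  [[-2981, 2060], [10160, -7021]]
tr = -2981 + -7021 = -10002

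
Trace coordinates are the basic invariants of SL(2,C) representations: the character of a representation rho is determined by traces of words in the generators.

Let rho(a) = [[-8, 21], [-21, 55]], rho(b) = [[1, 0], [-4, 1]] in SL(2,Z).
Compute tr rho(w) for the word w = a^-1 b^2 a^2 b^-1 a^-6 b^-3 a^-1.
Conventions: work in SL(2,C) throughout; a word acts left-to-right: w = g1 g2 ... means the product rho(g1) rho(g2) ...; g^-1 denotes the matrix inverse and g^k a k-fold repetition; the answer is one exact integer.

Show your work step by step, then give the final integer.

-1463291364689320318

rho(a^-1) = [[55, -21], [21, -8]]
... * rho(b) = [[1, 0], [-4, 1]]  ->  [[139, -21], [53, -8]]
... * rho(b) = [[1, 0], [-4, 1]]  ->  [[223, -21], [85, -8]]
... * rho(a) = [[-8, 21], [-21, 55]]  ->  [[-1343, 3528], [-512, 1345]]
... * rho(a) = [[-8, 21], [-21, 55]]  ->  [[-63344, 165837], [-24149, 63223]]
... * rho(b^-1) = [[1, 0], [4, 1]]  ->  [[600004, 165837], [228743, 63223]]
... * rho(a^-1) = [[55, -21], [21, -8]]  ->  [[36482797, -13926780], [13908548, -5309387]]
... * rho(a^-1) = [[55, -21], [21, -8]]  ->  [[1714091455, -654724497], [653473013, -249604412]]
... * rho(a^-1) = [[55, -21], [21, -8]]  ->  [[80525815588, -30758124579], [30699323063, -11726097977]]
... * rho(a^-1) = [[55, -21], [21, -8]]  ->  [[3782999241181, -1444977130716], [1442214710948, -550877000507]]
... * rho(a^-1) = [[55, -21], [21, -8]]  ->  [[177720438519919, -67883167019073], [67753392091493, -25879492925852]]
... * rho(a^-1) = [[55, -21], [21, -8]]  ->  [[8349077611195012, -3189063872765715], [3182967213589223, -1215785290514537]]
... * rho(b^-1) = [[1, 0], [4, 1]]  ->  [[-4407177879867848, -3189063872765715], [-1680173948468925, -1215785290514537]]
... * rho(b^-1) = [[1, 0], [4, 1]]  ->  [[-17163433370930708, -3189063872765715], [-6543315110527073, -1215785290514537]]
... * rho(b^-1) = [[1, 0], [4, 1]]  ->  [[-29919688861993568, -3189063872765715], [-11406456272585221, -1215785290514537]]
... * rho(a^-1) = [[55, -21], [21, -8]]  ->  [[-1712553228737726255, 653825977083990648], [-652886586092992432, 249261864048405937]]
tr = -1712553228737726255 + 249261864048405937 = -1463291364689320318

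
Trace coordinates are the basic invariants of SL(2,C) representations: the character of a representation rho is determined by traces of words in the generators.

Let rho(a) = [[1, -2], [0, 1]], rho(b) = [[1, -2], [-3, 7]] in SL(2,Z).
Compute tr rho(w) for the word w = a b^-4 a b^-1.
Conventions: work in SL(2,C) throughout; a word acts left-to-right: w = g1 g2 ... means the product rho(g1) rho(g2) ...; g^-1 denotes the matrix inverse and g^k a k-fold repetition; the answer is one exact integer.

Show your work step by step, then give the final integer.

rho(a) = [[1, -2], [0, 1]]
... * rho(b^-1) = [[7, 2], [3, 1]]  ->  [[1, 0], [3, 1]]
... * rho(b^-1) = [[7, 2], [3, 1]]  ->  [[7, 2], [24, 7]]
... * rho(b^-1) = [[7, 2], [3, 1]]  ->  [[55, 16], [189, 55]]
... * rho(b^-1) = [[7, 2], [3, 1]]  ->  [[433, 126], [1488, 433]]
... * rho(a) = [[1, -2], [0, 1]]  ->  [[433, -740], [1488, -2543]]
... * rho(b^-1) = [[7, 2], [3, 1]]  ->  [[811, 126], [2787, 433]]
tr = 811 + 433 = 1244

1244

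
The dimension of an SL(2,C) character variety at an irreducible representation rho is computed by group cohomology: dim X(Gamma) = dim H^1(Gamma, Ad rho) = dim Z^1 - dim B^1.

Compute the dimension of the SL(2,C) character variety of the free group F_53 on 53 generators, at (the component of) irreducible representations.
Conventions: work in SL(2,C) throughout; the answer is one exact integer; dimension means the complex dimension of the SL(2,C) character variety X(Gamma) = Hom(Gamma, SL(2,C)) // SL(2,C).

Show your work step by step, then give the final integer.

The free group F_53: 53 generators, no relators.
So Z^1 = (sl_2)^53 in full: dim Z^1 = 159.
dim B^1 = 3: the coboundary map is injective because an irreducible image has centralizer 0 in sl_2.
Therefore dim X = 159 - 3 = 156.

156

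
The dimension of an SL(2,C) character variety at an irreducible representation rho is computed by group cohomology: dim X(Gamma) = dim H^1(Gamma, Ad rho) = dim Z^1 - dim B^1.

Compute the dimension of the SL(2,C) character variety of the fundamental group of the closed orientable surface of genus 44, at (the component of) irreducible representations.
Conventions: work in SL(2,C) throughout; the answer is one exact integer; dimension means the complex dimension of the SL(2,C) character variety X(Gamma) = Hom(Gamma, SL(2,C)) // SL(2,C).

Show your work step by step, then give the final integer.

pi_1 of the closed genus-44 surface has 88 generators bound by the single product-of-commutators relator.
A cocycle assigns one sl_2 vector per generator subject to the relator condition d_2(z) = 0: dim of the unconstrained space is 3*2g = 264.
At an irreducible rho, H^2 = coker(d_2) vanishes (Poincare duality: H^2 is dual to H^0 = invariants = 0), so d_2 is surjective onto sl_2 and dim Z^1 = 264 - 3 = 261.
Coboundaries contribute dim B^1 = 3 (injective at irreducible rho).
Hence dim X = 261 - 3 = 258.

258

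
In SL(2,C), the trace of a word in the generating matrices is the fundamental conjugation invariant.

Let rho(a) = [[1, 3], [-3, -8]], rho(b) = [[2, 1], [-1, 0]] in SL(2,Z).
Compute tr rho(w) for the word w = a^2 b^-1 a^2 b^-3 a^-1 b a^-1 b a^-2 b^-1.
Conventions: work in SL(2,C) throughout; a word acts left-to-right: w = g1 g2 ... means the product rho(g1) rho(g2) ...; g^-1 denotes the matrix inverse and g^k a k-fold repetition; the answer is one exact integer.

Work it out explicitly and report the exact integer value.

-8735038

rho(a) = [[1, 3], [-3, -8]]
... * rho(a) = [[1, 3], [-3, -8]]  ->  [[-8, -21], [21, 55]]
... * rho(b^-1) = [[0, -1], [1, 2]]  ->  [[-21, -34], [55, 89]]
... * rho(a) = [[1, 3], [-3, -8]]  ->  [[81, 209], [-212, -547]]
... * rho(a) = [[1, 3], [-3, -8]]  ->  [[-546, -1429], [1429, 3740]]
... * rho(b^-1) = [[0, -1], [1, 2]]  ->  [[-1429, -2312], [3740, 6051]]
... * rho(b^-1) = [[0, -1], [1, 2]]  ->  [[-2312, -3195], [6051, 8362]]
... * rho(b^-1) = [[0, -1], [1, 2]]  ->  [[-3195, -4078], [8362, 10673]]
... * rho(a^-1) = [[-8, -3], [3, 1]]  ->  [[13326, 5507], [-34877, -14413]]
... * rho(b) = [[2, 1], [-1, 0]]  ->  [[21145, 13326], [-55341, -34877]]
... * rho(a^-1) = [[-8, -3], [3, 1]]  ->  [[-129182, -50109], [338097, 131146]]
... * rho(b) = [[2, 1], [-1, 0]]  ->  [[-208255, -129182], [545048, 338097]]
... * rho(a^-1) = [[-8, -3], [3, 1]]  ->  [[1278494, 495583], [-3346093, -1297047]]
... * rho(a^-1) = [[-8, -3], [3, 1]]  ->  [[-8741203, -3339899], [22877603, 8741232]]
... * rho(b^-1) = [[0, -1], [1, 2]]  ->  [[-3339899, 2061405], [8741232, -5395139]]
tr = -3339899 + -5395139 = -8735038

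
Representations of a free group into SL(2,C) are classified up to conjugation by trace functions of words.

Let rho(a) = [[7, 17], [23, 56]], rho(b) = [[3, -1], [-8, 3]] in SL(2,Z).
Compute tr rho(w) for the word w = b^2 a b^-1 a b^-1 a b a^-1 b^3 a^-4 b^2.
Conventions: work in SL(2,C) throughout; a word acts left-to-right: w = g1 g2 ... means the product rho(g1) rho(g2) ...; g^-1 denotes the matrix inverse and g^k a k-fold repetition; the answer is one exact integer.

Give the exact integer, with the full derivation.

rho(b) = [[3, -1], [-8, 3]]
... * rho(b) = [[3, -1], [-8, 3]]  ->  [[17, -6], [-48, 17]]
... * rho(a) = [[7, 17], [23, 56]]  ->  [[-19, -47], [55, 136]]
... * rho(b^-1) = [[3, 1], [8, 3]]  ->  [[-433, -160], [1253, 463]]
... * rho(a) = [[7, 17], [23, 56]]  ->  [[-6711, -16321], [19420, 47229]]
... * rho(b^-1) = [[3, 1], [8, 3]]  ->  [[-150701, -55674], [436092, 161107]]
... * rho(a) = [[7, 17], [23, 56]]  ->  [[-2335409, -5679661], [6758105, 16435556]]
... * rho(b) = [[3, -1], [-8, 3]]  ->  [[38431061, -14703574], [-111210133, 42548563]]
... * rho(a^-1) = [[56, -17], [-23, 7]]  ->  [[2490321618, -756253055], [-7206384397, 2188412202]]
... * rho(b) = [[3, -1], [-8, 3]]  ->  [[13520989294, -4759080783], [-39126450807, 13771621003]]
... * rho(b) = [[3, -1], [-8, 3]]  ->  [[78635614146, -27798231643], [-227552320445, 80441313816]]
... * rho(b) = [[3, -1], [-8, 3]]  ->  [[458292695582, -162030309075], [-1326187471863, 468876261893]]
... * rho(a^-1) = [[56, -17], [-23, 7]]  ->  [[29391088061317, -8925187988419], [-85050652447867, 25827320854922]]
... * rho(a^-1) = [[56, -17], [-23, 7]]  ->  [[1851180255167389, -562124812961322], [-5356864916743758, 1626652337598193]]
... * rho(a^-1) = [[56, -17], [-23, 7]]  ->  [[116594964987484190, -35404938028574867], [-337397439102408887, 102453269947831237]]
... * rho(a^-1) = [[56, -17], [-23, 7]]  ->  [[7343631613956336581, -2229948970987255299], [-21250681798535016123, 6452929354375769738]]
... * rho(b) = [[3, -1], [-8, 3]]  ->  [[39870486609767052135, -14033478526918102478], [-115375480230611206273, 40609469861662325337]]
... * rho(b) = [[3, -1], [-8, 3]]  ->  [[231879288044645976229, -81970922190521359569], [-671002199585132221515, 237203889815598182284]]
tr = 231879288044645976229 + 237203889815598182284 = 469083177860244158513

469083177860244158513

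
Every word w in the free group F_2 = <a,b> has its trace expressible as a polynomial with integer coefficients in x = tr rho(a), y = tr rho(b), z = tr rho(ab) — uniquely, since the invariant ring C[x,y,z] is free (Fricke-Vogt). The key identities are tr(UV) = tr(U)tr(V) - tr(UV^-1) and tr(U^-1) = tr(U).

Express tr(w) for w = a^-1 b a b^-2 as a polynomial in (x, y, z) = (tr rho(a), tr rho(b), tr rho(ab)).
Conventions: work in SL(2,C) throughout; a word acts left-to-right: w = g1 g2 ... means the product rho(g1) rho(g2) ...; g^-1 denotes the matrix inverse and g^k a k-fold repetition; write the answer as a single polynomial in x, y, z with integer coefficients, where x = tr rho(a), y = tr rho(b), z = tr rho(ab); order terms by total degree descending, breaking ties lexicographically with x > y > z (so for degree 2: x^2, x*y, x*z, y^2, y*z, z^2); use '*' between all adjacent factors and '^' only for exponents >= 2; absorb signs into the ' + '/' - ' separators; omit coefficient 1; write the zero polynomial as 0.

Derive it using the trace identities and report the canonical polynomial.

tr(a b^-1) = tr(a) * tr(b) - tr(a b) = x*y - z
tr(a b a) = tr(a) * tr(b a) - tr(b) = x*z - y
reduce: tr(a b a b) = tr(a b) * tr(a b) - tr(1) = z^2 - 2
tr(b^-1 a b a) = tr(a b a) * tr(b) - tr(a b a b) = x*y*z - y^2 - z^2 + 2
reduce: tr(b a b^-2 a) = tr(b^-1 a b a) * tr(b) - tr(b^-1 a b a b) = x*y^2*z - y^3 - y*z^2 - x*z + 3*y
tr(a^-1 b a b^-2) = tr(b a b^-2) * tr(a) - tr(b a b^-2 a) = -x*y^2*z + x^2*y + y^3 + y*z^2 - 3*y

-x*y^2*z + x^2*y + y^3 + y*z^2 - 3*y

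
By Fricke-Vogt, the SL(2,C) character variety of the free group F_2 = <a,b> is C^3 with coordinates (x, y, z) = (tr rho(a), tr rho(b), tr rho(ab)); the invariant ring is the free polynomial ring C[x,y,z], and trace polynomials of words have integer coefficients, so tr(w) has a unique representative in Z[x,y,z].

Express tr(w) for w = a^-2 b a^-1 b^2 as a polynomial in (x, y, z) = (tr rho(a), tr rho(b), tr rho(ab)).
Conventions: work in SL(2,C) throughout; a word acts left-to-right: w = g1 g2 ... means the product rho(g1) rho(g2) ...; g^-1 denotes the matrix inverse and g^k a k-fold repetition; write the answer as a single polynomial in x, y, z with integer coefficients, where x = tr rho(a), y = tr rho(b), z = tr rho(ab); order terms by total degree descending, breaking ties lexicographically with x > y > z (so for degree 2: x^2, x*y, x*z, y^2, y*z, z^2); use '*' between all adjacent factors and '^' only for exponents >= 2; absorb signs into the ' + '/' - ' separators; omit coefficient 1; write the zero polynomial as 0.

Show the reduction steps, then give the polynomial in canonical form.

x^3*y^3 - 2*x^2*y^2*z - x^3*y - x*y^3 + x*y*z^2 + x^2*z + y^2*z + x*y - z

use: trace(b^2) = trace(b)*trace(b) - trace(1) = y^2 - 2
use: trace(b^3) = trace(b)*trace(b^2) - trace(b) = y^3 - 3*y
trace(a b^2) = trace(b)*trace(a b) - trace(a) = y*z - x
trace(b^3 a) = trace(b)*trace(a b^2) - trace(a b) = y^2*z - x*y - z
use: trace(b^2 a^-1 b) = trace(b^3)*trace(a) - trace(b^3 a) = x*y^3 - y^2*z - 2*x*y + z
trace(a b a b) = trace(a b)*trace(a b) - trace(1)   [split at repeated a] = z^2 - 2
trace(a b a) = trace(a)*trace(b a) - trace(b) = x*z - y
trace(b a b^2 a) = trace(b)*trace(a b a b) - trace(a b a) = y*z^2 - x*z - y
apply: trace(b^2 a^-1 b a) = trace(b a b^2)*trace(a) - trace(b a b^2 a) = x*y^2*z - x^2*y - y*z^2 + y
use: trace(b a^-1 b^2 a^-1) = trace(b^2 a^-1 b)*trace(a) - trace(b^2 a^-1 b a) = x^2*y^3 - 2*x*y^2*z - x^2*y + y*z^2 + x*z - y
trace(a^-2 b a^-1 b^2) = trace(b a^-1 b^2 a^-1)*trace(a) - trace(b a^-1 b^2) = x^3*y^3 - 2*x^2*y^2*z - x^3*y - x*y^3 + x*y*z^2 + x^2*z + y^2*z + x*y - z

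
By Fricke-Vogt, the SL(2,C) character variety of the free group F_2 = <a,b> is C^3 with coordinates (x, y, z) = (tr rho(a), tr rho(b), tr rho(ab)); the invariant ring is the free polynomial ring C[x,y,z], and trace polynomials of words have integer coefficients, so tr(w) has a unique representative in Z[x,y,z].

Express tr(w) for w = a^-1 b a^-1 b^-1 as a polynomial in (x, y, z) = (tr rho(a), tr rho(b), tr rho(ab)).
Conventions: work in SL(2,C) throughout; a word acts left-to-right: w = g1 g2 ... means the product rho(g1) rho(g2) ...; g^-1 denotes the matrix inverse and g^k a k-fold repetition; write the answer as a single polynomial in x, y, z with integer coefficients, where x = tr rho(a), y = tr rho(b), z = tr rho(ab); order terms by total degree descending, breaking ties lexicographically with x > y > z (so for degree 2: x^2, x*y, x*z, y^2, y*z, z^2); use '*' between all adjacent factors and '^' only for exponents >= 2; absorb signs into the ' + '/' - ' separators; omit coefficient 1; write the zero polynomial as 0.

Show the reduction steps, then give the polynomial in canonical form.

trace(a^-1) = trace(a) = x
trace(a b a) = trace(a) * trace(b a) - trace(b) = x*z - y
trace(a b a b) = trace(a b) * trace(a b) - trace(1) = z^2 - 2
reduce: trace(b^-1 a b a) = trace(a b a) * trace(b) - trace(a b a b) = x*y*z - y^2 - z^2 + 2
trace(b a^-1 b^-1 a) = trace(b^-1 a b) * trace(a) - trace(b^-1 a b a) = -x*y*z + x^2 + y^2 + z^2 - 2
trace(a^-1 b a^-1 b^-1) = trace(b a^-1 b^-1) * trace(a) - trace(b a^-1 b^-1 a) = x*y*z - y^2 - z^2 + 2

x*y*z - y^2 - z^2 + 2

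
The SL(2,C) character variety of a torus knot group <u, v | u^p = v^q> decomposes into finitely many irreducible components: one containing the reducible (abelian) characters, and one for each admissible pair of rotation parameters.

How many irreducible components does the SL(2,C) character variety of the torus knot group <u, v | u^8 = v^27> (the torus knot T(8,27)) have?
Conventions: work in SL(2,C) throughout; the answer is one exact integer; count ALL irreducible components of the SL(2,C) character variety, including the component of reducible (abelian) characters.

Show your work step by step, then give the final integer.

In the torus knot group T(8,27), u^8 = v^27 is central, so an irreducible representation sends it to +I or -I (Schur).
So on each irreducible component the traces are pinned: tr(u) = 2*cos(pi*alpha/8) with 1 <= alpha <= 7, tr(v) = 2*cos(pi*beta/27) with 1 <= beta <= 26.
The two central values (-1)^alpha I and (-1)^beta I must be the same matrix, so alpha and beta share a parity.
count pairs: odd alpha (4 choices) x odd beta (13), plus even alpha (3) x even beta (13): 4*13 + 3*13 = 91.
Total: 91 irreducible-character components + 1 reducible (abelian) component = 92.

92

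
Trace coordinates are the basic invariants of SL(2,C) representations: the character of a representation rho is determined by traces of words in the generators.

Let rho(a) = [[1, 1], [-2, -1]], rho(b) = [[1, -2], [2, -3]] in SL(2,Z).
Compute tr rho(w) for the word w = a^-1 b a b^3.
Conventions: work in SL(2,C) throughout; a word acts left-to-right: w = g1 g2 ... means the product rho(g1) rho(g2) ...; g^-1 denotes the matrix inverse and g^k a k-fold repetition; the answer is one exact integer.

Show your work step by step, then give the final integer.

rho(a^-1) = [[-1, -1], [2, 1]]
... * rho(b) = [[1, -2], [2, -3]]  ->  [[-3, 5], [4, -7]]
... * rho(a) = [[1, 1], [-2, -1]]  ->  [[-13, -8], [18, 11]]
... * rho(b) = [[1, -2], [2, -3]]  ->  [[-29, 50], [40, -69]]
... * rho(b) = [[1, -2], [2, -3]]  ->  [[71, -92], [-98, 127]]
... * rho(b) = [[1, -2], [2, -3]]  ->  [[-113, 134], [156, -185]]
tr = -113 + -185 = -298

-298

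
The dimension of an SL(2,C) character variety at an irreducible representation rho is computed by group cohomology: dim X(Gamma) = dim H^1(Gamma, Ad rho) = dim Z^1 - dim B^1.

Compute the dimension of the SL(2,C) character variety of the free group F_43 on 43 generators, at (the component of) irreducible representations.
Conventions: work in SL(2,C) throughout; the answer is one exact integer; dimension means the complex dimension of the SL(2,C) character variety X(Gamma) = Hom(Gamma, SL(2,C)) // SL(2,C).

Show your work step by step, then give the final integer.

Here Gamma is free of rank 43 — no relator constrains a cocycle.
So Z^1 = (sl_2)^43 in full: dim Z^1 = 129.
dim B^1 = 3: the coboundary map is injective because an irreducible image has centralizer 0 in sl_2.
Therefore dim X = 129 - 3 = 126.

126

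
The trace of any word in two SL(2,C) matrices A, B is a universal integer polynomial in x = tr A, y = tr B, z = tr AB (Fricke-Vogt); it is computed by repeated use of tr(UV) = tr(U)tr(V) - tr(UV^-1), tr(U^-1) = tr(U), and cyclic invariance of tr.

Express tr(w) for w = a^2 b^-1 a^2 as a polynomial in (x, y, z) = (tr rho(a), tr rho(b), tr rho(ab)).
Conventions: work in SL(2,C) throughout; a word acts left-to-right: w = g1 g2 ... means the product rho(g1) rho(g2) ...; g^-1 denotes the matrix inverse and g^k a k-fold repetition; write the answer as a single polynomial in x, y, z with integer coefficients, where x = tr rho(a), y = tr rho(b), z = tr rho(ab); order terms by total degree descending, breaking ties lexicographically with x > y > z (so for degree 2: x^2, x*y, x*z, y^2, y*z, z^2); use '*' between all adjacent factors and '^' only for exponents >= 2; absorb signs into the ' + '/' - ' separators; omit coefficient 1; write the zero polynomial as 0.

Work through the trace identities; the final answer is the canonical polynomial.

tr(a^2) = tr(a) tr(a) - tr(1) = x^2 - 2
use: tr(a^3) = tr(a) tr(a^2) - tr(a) = x^3 - 3*x
tr(a^4) = tr(a) tr(a^3) - tr(a^2) = x^4 - 4*x^2 + 2
tr(a b a) = tr(a) tr(b a) - tr(b) = x*z - y
tr(b a^3) = tr(a) tr(a b a) - tr(a b) = x^2*z - x*y - z
apply: tr(a^4 b) = tr(a) tr(b a^3) - tr(b a^2) = x^3*z - x^2*y - 2*x*z + y
use: tr(a^2 b^-1 a^2) = tr(a^4) tr(b) - tr(a^4 b) = x^4*y - x^3*z - 3*x^2*y + 2*x*z + y

x^4*y - x^3*z - 3*x^2*y + 2*x*z + y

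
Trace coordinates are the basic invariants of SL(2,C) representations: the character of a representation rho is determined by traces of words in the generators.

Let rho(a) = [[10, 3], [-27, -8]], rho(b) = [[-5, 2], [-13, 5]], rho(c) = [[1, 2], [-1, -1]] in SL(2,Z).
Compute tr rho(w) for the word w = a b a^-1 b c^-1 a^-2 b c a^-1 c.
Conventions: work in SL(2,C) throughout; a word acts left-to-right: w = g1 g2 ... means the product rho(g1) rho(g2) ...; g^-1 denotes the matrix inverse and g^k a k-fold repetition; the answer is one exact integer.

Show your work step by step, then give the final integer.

3300072428

rho(a) = [[10, 3], [-27, -8]]
... * rho(b) = [[-5, 2], [-13, 5]]  ->  [[-89, 35], [239, -94]]
... * rho(a^-1) = [[-8, -3], [27, 10]]  ->  [[1657, 617], [-4450, -1657]]
... * rho(b) = [[-5, 2], [-13, 5]]  ->  [[-16306, 6399], [43791, -17185]]
... * rho(c^-1) = [[-1, -2], [1, 1]]  ->  [[22705, 39011], [-60976, -104767]]
... * rho(a^-1) = [[-8, -3], [27, 10]]  ->  [[871657, 321995], [-2340901, -864742]]
... * rho(a^-1) = [[-8, -3], [27, 10]]  ->  [[1720609, 604979], [-4620826, -1624717]]
... * rho(b) = [[-5, 2], [-13, 5]]  ->  [[-16467772, 6466113], [44225451, -17365237]]
... * rho(c) = [[1, 2], [-1, -1]]  ->  [[-22933885, -39401657], [61590688, 105816139]]
... * rho(a^-1) = [[-8, -3], [27, 10]]  ->  [[-880373659, -325214915], [2364310249, 873389326]]
... * rho(c) = [[1, 2], [-1, -1]]  ->  [[-555158744, -1435532403], [1490920923, 3855231172]]
tr = -555158744 + 3855231172 = 3300072428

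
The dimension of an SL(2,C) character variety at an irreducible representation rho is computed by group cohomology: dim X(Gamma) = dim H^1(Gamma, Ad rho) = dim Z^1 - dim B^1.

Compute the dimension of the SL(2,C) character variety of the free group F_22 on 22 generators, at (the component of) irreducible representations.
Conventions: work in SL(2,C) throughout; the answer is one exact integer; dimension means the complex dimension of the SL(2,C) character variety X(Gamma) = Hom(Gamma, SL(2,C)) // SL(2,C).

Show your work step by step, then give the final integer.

63

Gamma = F_22 has 22 generators and no relators.
Z^1(Gamma, Ad rho) = (sl_2)^22: a cocycle is a free choice of one sl_2 vector per generator, so dim Z^1 = 3*22 = 66.
At an irreducible rho the centralizer of the image in sl_2 is 0, so the coboundary map sl_2 -> Z^1 is injective: dim B^1 = 3.
dim H^1 = 66 - 3 = 63, which is dim X.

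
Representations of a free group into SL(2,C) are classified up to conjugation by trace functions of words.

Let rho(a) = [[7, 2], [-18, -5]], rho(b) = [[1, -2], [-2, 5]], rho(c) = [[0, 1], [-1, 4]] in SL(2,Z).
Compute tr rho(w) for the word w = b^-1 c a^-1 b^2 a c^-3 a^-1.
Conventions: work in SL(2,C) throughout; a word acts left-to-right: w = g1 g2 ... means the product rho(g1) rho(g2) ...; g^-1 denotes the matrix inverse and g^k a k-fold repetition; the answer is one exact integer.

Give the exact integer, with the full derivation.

rho(b^-1) = [[5, 2], [2, 1]]
... * rho(c) = [[0, 1], [-1, 4]]  ->  [[-2, 13], [-1, 6]]
... * rho(a^-1) = [[-5, -2], [18, 7]]  ->  [[244, 95], [113, 44]]
... * rho(b) = [[1, -2], [-2, 5]]  ->  [[54, -13], [25, -6]]
... * rho(b) = [[1, -2], [-2, 5]]  ->  [[80, -173], [37, -80]]
... * rho(a) = [[7, 2], [-18, -5]]  ->  [[3674, 1025], [1699, 474]]
... * rho(c^-1) = [[4, -1], [1, 0]]  ->  [[15721, -3674], [7270, -1699]]
... * rho(c^-1) = [[4, -1], [1, 0]]  ->  [[59210, -15721], [27381, -7270]]
... * rho(c^-1) = [[4, -1], [1, 0]]  ->  [[221119, -59210], [102254, -27381]]
... * rho(a^-1) = [[-5, -2], [18, 7]]  ->  [[-2171375, -856708], [-1004128, -396175]]
tr = -2171375 + -396175 = -2567550

-2567550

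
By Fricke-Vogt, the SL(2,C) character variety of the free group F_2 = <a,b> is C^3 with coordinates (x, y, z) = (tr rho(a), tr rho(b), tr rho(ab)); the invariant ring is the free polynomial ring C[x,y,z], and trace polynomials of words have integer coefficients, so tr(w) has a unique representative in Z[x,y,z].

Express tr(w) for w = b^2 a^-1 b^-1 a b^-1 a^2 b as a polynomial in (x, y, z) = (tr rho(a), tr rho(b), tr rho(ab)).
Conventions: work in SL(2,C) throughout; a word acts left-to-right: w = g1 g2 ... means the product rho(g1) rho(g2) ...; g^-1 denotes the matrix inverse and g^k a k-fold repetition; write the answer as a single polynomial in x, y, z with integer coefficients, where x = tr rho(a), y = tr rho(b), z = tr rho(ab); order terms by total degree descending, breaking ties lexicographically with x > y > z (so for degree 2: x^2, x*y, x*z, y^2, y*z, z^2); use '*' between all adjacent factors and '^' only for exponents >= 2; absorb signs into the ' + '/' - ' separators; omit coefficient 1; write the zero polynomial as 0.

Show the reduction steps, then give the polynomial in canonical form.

use: trace(a^2 b) = trace(a)*trace(b a) - trace(b)   [square of a] = x*z - y
use: trace(a^2) = trace(a)*trace(a) - trace(1)   [square of a] = x^2 - 2
trace(b^2 a^2) = trace(b)*trace(a^2 b) - trace(a^2)   [square of b] = x*y*z - x^2 - y^2 + 2
trace(b^2 a) = trace(b)*trace(a b) - trace(a)   [square of b] = y*z - x
trace(a^2 b^2 a) = trace(a)*trace(b^2 a^2) - trace(b^2 a)   [square of a] = x^2*y*z - x^3 - x*y^2 - y*z + 3*x
trace(a b a b) = trace(b a)*trace(b a) - trace(1)   [split at a repeated b] = z^2 - 2
use: trace(b^2 a b a) = trace(b)*trace(a b a b) - trace(a b a)   [square of b] = y*z^2 - x*z - y
apply: trace(b^2 a b) = trace(b)*trace(b a b) - trace(b a)   [square of b] = y^2*z - x*y - z
trace(a^2 b^2 a b) = trace(a)*trace(b^2 a b a) - trace(b^2 a b)   [square of a] = x*y*z^2 - x^2*z - y^2*z + z
trace(a b^-1 a^2 b^2) = trace(a^2 b^2 a)*trace(b) - trace(a^2 b^2 a b)   [inverse elimination on b] = x^2*y^2*z - x^3*y - x*y^3 - x*y*z^2 + x^2*z + 3*x*y - z
trace(b^3 a^2) = trace(b)*trace(b a^2 b) - trace(b a^2)   [square of b] = x*y^2*z - x^2*y - y^3 - x*z + 3*y
use: trace(b^3 a^3) = trace(a)*trace(b^3 a^2) - trace(b^3 a)   [square of a] = x^2*y^2*z - x^3*y - x*y^3 - x^2*z - y^2*z + 4*x*y + z
use: trace(a^3 b^3 a) = trace(a)*trace(b^3 a^3) - trace(b^3 a^2)   [square of a] = x^3*y^2*z - x^4*y - x^2*y^3 - x^3*z - 2*x*y^2*z + 5*x^2*y + y^3 + 2*x*z - 3*y
trace(b^3 a b a) = trace(b)*trace(a b a b^2) - trace(a b a b)   [square of b] = y^2*z^2 - x*y*z - y^2 - z^2 + 2
apply: trace(b^3 a b) = trace(b)*trace(b^2 a b) - trace(b^2 a)   [square of b] = y^3*z - x*y^2 - 2*y*z + x
use: trace(a b^3 a b a) = trace(a)*trace(b^3 a b a) - trace(b^3 a b)   [square of a] = x*y^2*z^2 - x^2*y*z - y^3*z - x*z^2 + 2*y*z + x
trace(a^3 b^3 a b) = trace(a)*trace(a b^3 a b a) - trace(a b^3 a b)   [square of a] = x^2*y^2*z^2 - x^3*y*z - x*y^3*z - x^2*z^2 - y^2*z^2 + 3*x*y*z + x^2 + y^2 + z^2 - 2
trace(a^2 b^3 a b^-1 a) = trace(a^3 b^3 a)*trace(b) - trace(a^3 b^3 a b)   [inverse elimination on b] = x^3*y^3*z - x^4*y^2 - x^2*y^4 - x^2*y^2*z^2 - x*y^3*z + 5*x^2*y^2 + x^2*z^2 + y^4 + y^2*z^2 - x*y*z - x^2 - 4*y^2 - z^2 + 2
trace(a^2 b a b) = trace(a)*trace(b a b a) - trace(b a b)   [square of a] = x*z^2 - y*z - x
apply: trace(a^2 b a) = trace(a)*trace(b a^2) - trace(b a)   [square of a] = x^2*z - x*y - z
trace(b^2 a^2 b a) = trace(b)*trace(a^2 b a b) - trace(a^2 b a)   [square of b] = x*y*z^2 - x^2*z - y^2*z + z
trace(b a^2 b a^2 b) = trace(a)*trace(b^2 a^2 b a) - trace(b^2 a^2 b)   [square of a] = x^2*y*z^2 - x^3*z - 2*x*y^2*z + x^2*y + y^3 + 2*x*z - 3*y
trace(b a^2 b a^2) = trace(a)*trace(b a^2 b a) - trace(b a^2 b)   [square of a] = x^2*z^2 - 2*x*y*z + y^2 - 2
use: trace(a b a^2 b^3 a) = trace(b)*trace(b a^2 b a^2 b) - trace(b a^2 b a^2)   [square of b] = x^2*y^2*z^2 - x^3*y*z - 2*x*y^3*z + x^2*y^2 - x^2*z^2 + y^4 + 4*x*y*z - 4*y^2 + 2
trace(a b a b a b) = trace(b a b a)*trace(b a) - trace(a b)   [split at a repeated b] = z^3 - 3*z
trace(b^2 a b a b a) = trace(b)*trace(a b a b a b) - trace(a b a b a)   [square of b] = y*z^3 - x*z^2 - 2*y*z + x
trace(a b a b a^2 b^2) = trace(a)*trace(b^2 a b a b a) - trace(b^2 a b a b)   [square of a] = x*y*z^3 - x^2*z^2 - y^2*z^2 - x*y*z + x^2 + y^2 + z^2 - 2
trace(a b a b a^2 b) = trace(a)*trace(b a b a b a) - trace(b a b a b)   [square of a] = x*z^3 - y*z^2 - 2*x*z + y
trace(a b a^2 b^3 a b) = trace(b)*trace(a b a b a^2 b^2) - trace(a b a b a^2 b)   [square of b] = x*y^2*z^3 - x^2*y*z^2 - y^3*z^2 - x*y^2*z - x*z^3 + x^2*y + y^3 + 2*y*z^2 + 2*x*z - 3*y
apply: trace(a^2 b^3 a b^-1 a b) = trace(a b a^2 b^3 a)*trace(b) - trace(a b a^2 b^3 a b)   [inverse elimination on b] = x^2*y^3*z^2 - x^3*y^2*z - 2*x*y^4*z - x*y^2*z^3 + x^2*y^3 + y^5 + y^3*z^2 + 5*x*y^2*z + x*z^3 - x^2*y - 5*y^3 - 2*y*z^2 - 2*x*z + 5*y
trace(b^-1 a b^-1 a^2 b^3 a) = trace(a^2 b^3 a b^-1 a)*trace(b) - trace(a^2 b^3 a b^-1 a b)   [inverse elimination on b] = x^3*y^4*z - x^4*y^3 - x^2*y^5 - 2*x^2*y^3*z^2 + x^3*y^2*z + x*y^4*z + x*y^2*z^3 + 4*x^2*y^3 + x^2*y*z^2 - 6*x*y^2*z - x*z^3 + y^3 + y*z^2 + 2*x*z - 3*y
apply: trace(b^2 a^-1 b^-1 a b^-1 a^2 b) = trace(b^-1 a b^-1 a^2 b^3)*trace(a) - trace(b^-1 a b^-1 a^2 b^3 a)   [inverse elimination on a] = -x^3*y^4*z + x^4*y^3 + x^2*y^5 + 2*x^2*y^3*z^2 - x*y^4*z - x*y^2*z^3 - x^4*y - 5*x^2*y^3 - 2*x^2*y*z^2 + x^3*z + 6*x*y^2*z + x*z^3 + 3*x^2*y - y^3 - y*z^2 - 3*x*z + 3*y

-x^3*y^4*z + x^4*y^3 + x^2*y^5 + 2*x^2*y^3*z^2 - x*y^4*z - x*y^2*z^3 - x^4*y - 5*x^2*y^3 - 2*x^2*y*z^2 + x^3*z + 6*x*y^2*z + x*z^3 + 3*x^2*y - y^3 - y*z^2 - 3*x*z + 3*y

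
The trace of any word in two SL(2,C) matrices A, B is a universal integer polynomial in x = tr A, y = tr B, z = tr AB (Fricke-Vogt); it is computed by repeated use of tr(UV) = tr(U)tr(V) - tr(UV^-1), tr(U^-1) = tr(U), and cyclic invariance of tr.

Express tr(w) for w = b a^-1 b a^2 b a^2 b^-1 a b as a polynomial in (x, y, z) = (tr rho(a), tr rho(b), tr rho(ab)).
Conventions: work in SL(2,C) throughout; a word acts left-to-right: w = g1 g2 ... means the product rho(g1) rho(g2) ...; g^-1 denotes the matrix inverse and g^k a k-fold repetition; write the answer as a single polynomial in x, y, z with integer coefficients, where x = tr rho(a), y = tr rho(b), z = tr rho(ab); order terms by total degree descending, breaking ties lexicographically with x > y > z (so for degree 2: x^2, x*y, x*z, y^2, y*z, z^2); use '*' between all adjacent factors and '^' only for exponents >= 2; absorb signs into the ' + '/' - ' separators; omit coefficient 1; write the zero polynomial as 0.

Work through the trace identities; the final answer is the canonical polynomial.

x^4*y^3*z^2 - x^5*y^2*z - 2*x^3*y^4*z - 2*x^3*y^2*z^3 + x^4*y^3 + x^4*y*z^2 + x^2*y^5 + 3*x^2*y^3*z^2 + x^2*y*z^4 + 3*x^3*y^2*z - x*y^4*z - x*y^2*z^3 - 4*x^2*y^3 - 3*x^2*y*z^2 - x^3*z + 3*x*y^2*z - y*z^2 + 2*x*z + y

trace(b a b a) = trace(a b) trace(a b) - trace(1) = z^2 - 2
trace(b a b) = trace(b) trace(a b) - trace(a) = y*z - x
trace(a b a^2 b) = trace(a) trace(b a b a) - trace(b a b) = x*z^2 - y*z - x
trace(a b a) = trace(a) trace(b a) - trace(b) = x*z - y
trace(a b a^2) = trace(a) trace(a b a) - trace(a b) = x^2*z - x*y - z
trace(a b^2 a b a) = trace(b) trace(a b a^2 b) - trace(a b a^2) = x*y*z^2 - x^2*z - y^2*z + z
trace(a b^2 a b) = trace(b) trace(a b a b) - trace(a b a) = y*z^2 - x*z - y
trace(b a^3 b^2 a) = trace(a) trace(a b^2 a b a) - trace(a b^2 a b) = x^2*y*z^2 - x^3*z - x*y^2*z - y*z^2 + 2*x*z + y
trace(b^3 a) = trace(b) trace(a b^2) - trace(a b) = y^2*z - x*y - z
trace(b^2) = trace(b) trace(b) - trace(1) = y^2 - 2
trace(b^3) = trace(b) trace(b^2) - trace(b) = y^3 - 3*y
trace(a b^3 a) = trace(a) trace(b^3 a) - trace(b^3) = x*y^2*z - x^2*y - y^3 - x*z + 3*y
trace(b a^3 b^2) = trace(a) trace(a b^3 a) - trace(a b^3) = x^2*y^2*z - x^3*y - x*y^3 - x^2*z - y^2*z + 4*x*y + z
trace(a^2 b a^3 b^2) = trace(a) trace(b a^3 b^2 a) - trace(b a^3 b^2) = x^3*y*z^2 - x^4*z - 2*x^2*y^2*z + x^3*y + x*y^3 - x*y*z^2 + 3*x^2*z + y^2*z - 3*x*y - z
trace(b a^3 b a) = trace(a) trace(b a b a^2) - trace(b a b a) = x^2*z^2 - x*y*z - x^2 - z^2 + 2
trace(a^2) = trace(a) trace(a) - trace(1) = x^2 - 2
trace(b^2 a^2) = trace(b) trace(a^2 b) - trace(a^2) = x*y*z - x^2 - y^2 + 2
trace(b a^3 b) = trace(a) trace(b^2 a^2) - trace(b^2 a) = x^2*y*z - x^3 - x*y^2 - y*z + 3*x
trace(a^2 b a^3 b) = trace(a) trace(b a^3 b a) - trace(b a^3 b) = x^3*z^2 - 2*x^2*y*z + x*y^2 - x*z^2 + y*z - x
trace(b a^2 b a^3 b^2) = trace(b) trace(a^2 b a^3 b^2) - trace(a^2 b a^3 b) = x^3*y^2*z^2 - x^4*y*z - 2*x^2*y^3*z + x^3*y^2 - x^3*z^2 + x*y^4 - x*y^2*z^2 + 5*x^2*y*z + y^3*z - 4*x*y^2 + x*z^2 - 2*y*z + x
trace(b a b a b a) = trace(b a b a) trace(b a) - trace(a b) = z^3 - 3*z
trace(b a^2 b a b a) = trace(a) trace(b a b a b a) - trace(b a b a b) = x*z^3 - y*z^2 - 2*x*z + y
trace(b a^2 b a b) = trace(a) trace(b a b^2 a) - trace(b a b^2) = x*y*z^2 - x^2*z - y^2*z + z
trace(b a b a^2 b a^2) = trace(a) trace(b a^2 b a b a) - trace(b a^2 b a b) = x^2*z^3 - 2*x*y*z^2 - x^2*z + y^2*z + x*y - z
trace(a b a^2 b a^3 b) = trace(a) trace(b a b a^2 b a^2) - trace(b a b a^2 b a) = x^3*z^3 - 2*x^2*y*z^2 - x^3*z + x*y^2*z - x*z^3 + x^2*y + y*z^2 + x*z - y
trace(a b a^2 b a) = trace(a) trace(b a^2 b a) - trace(b a^2 b) = x^2*z^2 - 2*x*y*z + y^2 - 2
trace(a b a^2 b a^3) = trace(a) trace(a b a^2 b a^2) - trace(a b a^2 b a) = x^4*z^2 - 2*x^3*y*z + x^2*y^2 - 2*x^2*z^2 + 3*x*y*z - x^2 - y^2 + 2
trace(b a^2 b a^3 b^2 a) = trace(b) trace(a b a^2 b a^3 b) - trace(a b a^2 b a^3) = x^3*y*z^3 - x^4*z^2 - 2*x^2*y^2*z^2 + x^3*y*z + x*y^3*z - x*y*z^3 + 2*x^2*z^2 + y^2*z^2 - 2*x*y*z + x^2 - 2
trace(a b^2 a^-1 b a^2 b a^2) = trace(b a^2 b a^3 b^2) trace(a) - trace(b a^2 b a^3 b^2 a) = x^4*y^2*z^2 - x^5*y*z - 2*x^3*y^3*z - x^3*y*z^3 + x^4*y^2 + x^2*y^4 + x^2*y^2*z^2 + 4*x^3*y*z + x*y*z^3 - 4*x^2*y^2 - x^2*z^2 - y^2*z^2 + 2
trace(b a b a b^2 a) = trace(b) trace(a b a b a b) - trace(a b a b a) = y*z^3 - x*z^2 - 2*y*z + x
trace(b a b a b^2) = trace(b) trace(a b a b^2) - trace(a b a b) = y^2*z^2 - x*y*z - y^2 - z^2 + 2
trace(a^2 b a b a b^2) = trace(a) trace(b a b a b^2 a) - trace(b a b a b^2) = x*y*z^3 - x^2*z^2 - y^2*z^2 - x*y*z + x^2 + y^2 + z^2 - 2
trace(b a b^3 a^2 b a) = trace(b) trace(a^2 b a b a b^2) - trace(a^2 b a b a b) = x*y^2*z^3 - x^2*y*z^2 - y^3*z^2 - x*y^2*z - x*z^3 + x^2*y + y^3 + 2*y*z^2 + 2*x*z - 3*y
trace(b a b^2 a b) = trace(b) trace(a b^2 a b) - trace(a b^2 a) = y^2*z^2 - 2*x*y*z + x^2 - 2
trace(b^2 a b^3 a) = trace(b) trace(b a b^2 a b) - trace(b a b^2 a) = y^3*z^2 - 2*x*y^2*z + x^2*y - y*z^2 + x*z - y
trace(b^2 a b^2) = trace(b) trace(b^2 a b) - trace(b^2 a) = y^3*z - x*y^2 - 2*y*z + x
trace(b^2 a b^3) = trace(b) trace(b^2 a b^2) - trace(b^2 a b) = y^4*z - x*y^3 - 3*y^2*z + 2*x*y + z
trace(b a b^3 a^2 b) = trace(a) trace(b^2 a b^3 a) - trace(b^2 a b^3) = x*y^3*z^2 - 2*x^2*y^2*z - y^4*z + x^3*y + x*y^3 - x*y*z^2 + x^2*z + 3*y^2*z - 3*x*y - z
trace(b a^2 b a^2 b a b^2) = trace(a) trace(b a b^3 a^2 b a) - trace(b a b^3 a^2 b) = x^2*y^2*z^3 - x^3*y*z^2 - 2*x*y^3*z^2 + x^2*y^2*z - x^2*z^3 + y^4*z + 3*x*y*z^2 + x^2*z - 3*y^2*z + z
trace(b a b a b a b a) = trace(a b) trace(a b a b a b) - trace(a^-1 b^-1 a^-1 b^-1) = z^4 - 4*z^2 + 2
trace(b a b a b a^2 b a) = trace(a) trace(b a b a b a b a) - trace(b a b a b a b) = x*z^4 - y*z^3 - 3*x*z^2 + 2*y*z + x
trace(b a b a b a^2 b) = trace(a) trace(b^2 a b a b a) - trace(b^2 a b a b) = x*y*z^3 - x^2*z^2 - y^2*z^2 - x*y*z + x^2 + y^2 + z^2 - 2
trace(a b a^2 b a^2 b a b) = trace(a) trace(b a b a b a^2 b a) - trace(b a b a b a^2 b) = x^2*z^4 - 2*x*y*z^3 - 2*x^2*z^2 + y^2*z^2 + 3*x*y*z - y^2 - z^2 + 2
trace(b a^2 b a^2 b) = trace(a) trace(b a^2 b^2 a) - trace(b a^2 b^2) = x^2*y*z^2 - x^3*z - 2*x*y^2*z + x^2*y + y^3 + 2*x*z - 3*y
trace(a b a^2 b a^2 b a) = trace(a) trace(b a^2 b a^2 b a) - trace(b a^2 b a^2 b) = x^3*z^3 - 3*x^2*y*z^2 + 3*x*y^2*z - y^3 - 3*x*z + 3*y
trace(b a^2 b a^2 b a b^2 a) = trace(b) trace(a b a^2 b a^2 b a b) - trace(a b a^2 b a^2 b a) = x^2*y*z^4 - x^3*z^3 - 2*x*y^2*z^3 + x^2*y*z^2 + y^3*z^2 - y*z^2 + 3*x*z - y
trace(a b^2 a^-1 b a^2 b a^2 b) = trace(b a^2 b a^2 b a b^2) trace(a) - trace(b a^2 b a^2 b a b^2 a) = x^3*y^2*z^3 - x^4*y*z^2 - 2*x^2*y^3*z^2 - x^2*y*z^4 + x^3*y^2*z + x*y^4*z + 2*x*y^2*z^3 + 2*x^2*y*z^2 - y^3*z^2 + x^3*z - 3*x*y^2*z + y*z^2 - 2*x*z + y
trace(b a^-1 b a^2 b a^2 b^-1 a b) = trace(a b^2 a^-1 b a^2 b a^2) trace(b) - trace(a b^2 a^-1 b a^2 b a^2 b) = x^4*y^3*z^2 - x^5*y^2*z - 2*x^3*y^4*z - 2*x^3*y^2*z^3 + x^4*y^3 + x^4*y*z^2 + x^2*y^5 + 3*x^2*y^3*z^2 + x^2*y*z^4 + 3*x^3*y^2*z - x*y^4*z - x*y^2*z^3 - 4*x^2*y^3 - 3*x^2*y*z^2 - x^3*z + 3*x*y^2*z - y*z^2 + 2*x*z + y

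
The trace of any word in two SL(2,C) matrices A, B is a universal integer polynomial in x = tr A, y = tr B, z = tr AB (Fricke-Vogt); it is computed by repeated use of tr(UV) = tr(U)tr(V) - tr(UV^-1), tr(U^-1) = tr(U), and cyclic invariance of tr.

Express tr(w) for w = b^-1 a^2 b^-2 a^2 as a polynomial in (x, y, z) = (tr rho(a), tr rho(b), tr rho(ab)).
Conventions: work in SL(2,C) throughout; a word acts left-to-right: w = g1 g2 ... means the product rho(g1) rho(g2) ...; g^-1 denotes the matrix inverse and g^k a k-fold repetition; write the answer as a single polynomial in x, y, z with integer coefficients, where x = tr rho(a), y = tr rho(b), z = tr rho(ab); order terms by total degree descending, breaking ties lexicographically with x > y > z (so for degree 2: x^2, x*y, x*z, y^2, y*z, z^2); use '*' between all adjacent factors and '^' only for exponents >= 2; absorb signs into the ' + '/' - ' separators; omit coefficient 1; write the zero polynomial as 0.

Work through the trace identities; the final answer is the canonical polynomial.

x^4*y^3 - 2*x^3*y^2*z - x^4*y - 2*x^2*y^3 + x^2*y*z^2 + x^3*z + 2*x*y^2*z + 3*x^2*y + y^3 - 2*x*z - 3*y

reduce: trace(a^2) = trace(a) trace(a) - trace(1)   [square of a] = x^2 - 2
trace(a^3) = trace(a) trace(a^2) - trace(a)   [square of a] = x^3 - 3*x
trace(a^4) = trace(a) trace(a^3) - trace(a^2)   [square of a] = x^4 - 4*x^2 + 2
trace(a b a) = trace(a) trace(b a) - trace(b)   [square of a] = x*z - y
reduce: trace(b a^3) = trace(a) trace(a b a) - trace(a b)   [square of a] = x^2*z - x*y - z
so trace(a^4 b) = trace(a) trace(b a^3) - trace(b a^2)   [square of a] = x^3*z - x^2*y - 2*x*z + y
reduce: trace(a^2 b^-1 a^2) = trace(a^4) trace(b) - trace(a^4 b)   [inverse elimination on b] = x^4*y - x^3*z - 3*x^2*y + 2*x*z + y
reduce: trace(b a b a) = trace(a b) trace(a b) - trace(1)   [split at a repeated a] = z^2 - 2
so trace(b a b) = trace(b) trace(a b) - trace(a)   [square of b] = y*z - x
reduce: trace(b a^2 b a) = trace(a) trace(b a b a) - trace(b a b)   [square of a] = x*z^2 - y*z - x
trace(b a^2 b) = trace(b) trace(a^2 b) - trace(a^2)   [square of b] = x*y*z - x^2 - y^2 + 2
trace(a^2 b a^2 b) = trace(a) trace(b a^2 b a) - trace(b a^2 b)   [square of a] = x^2*z^2 - 2*x*y*z + y^2 - 2
so trace(a^2 b^-1 a^2 b) = trace(a^2 b a^2) trace(b) - trace(a^2 b a^2 b)   [inverse elimination on b] = x^3*y*z - x^2*y^2 - x^2*z^2 + 2
reduce: trace(a^2 b^-1 a^2 b^-1) = trace(a^2 b^-1 a^2) trace(b) - trace(a^2 b^-1 a^2 b)   [inverse elimination on b] = x^4*y^2 - 2*x^3*y*z - 2*x^2*y^2 + x^2*z^2 + 2*x*y*z + y^2 - 2
trace(b^-1 a^2 b^-2 a^2) = trace(a^2 b^-1 a^2 b^-1) trace(b) - trace(a^2 b^-1 a^2)   [inverse elimination on b] = x^4*y^3 - 2*x^3*y^2*z - x^4*y - 2*x^2*y^3 + x^2*y*z^2 + x^3*z + 2*x*y^2*z + 3*x^2*y + y^3 - 2*x*z - 3*y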